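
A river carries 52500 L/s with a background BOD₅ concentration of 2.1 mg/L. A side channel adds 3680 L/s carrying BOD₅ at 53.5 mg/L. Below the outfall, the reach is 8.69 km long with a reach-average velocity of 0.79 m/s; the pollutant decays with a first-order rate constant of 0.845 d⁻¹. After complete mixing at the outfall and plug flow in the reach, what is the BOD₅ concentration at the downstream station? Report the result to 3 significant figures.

4.91 mg/L

Mixed concentration C = ΣQC/ΣQ = (52500·2.100 + 3680·53.50) / 56180 = 307100/56180 = 5.467 mg/L.
Travel time t = 8.69·1000 / 0.79 = 11000 s = 3.056 h.
After decay, C = 5.467 × e^(−kt) = 5.467 × 0.8980 = 4.909 mg/L.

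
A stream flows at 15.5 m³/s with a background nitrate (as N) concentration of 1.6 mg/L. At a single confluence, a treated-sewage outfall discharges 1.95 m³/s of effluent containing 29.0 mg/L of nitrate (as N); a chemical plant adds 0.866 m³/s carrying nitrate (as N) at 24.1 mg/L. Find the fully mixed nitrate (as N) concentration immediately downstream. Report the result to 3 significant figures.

Flow-weighted average: C = (15.50·1.600 + 1.950·29.00 + 0.8660·24.10) / 18.32 = 102.2/18.32 = 5.581 mg/L.

5.58 mg/L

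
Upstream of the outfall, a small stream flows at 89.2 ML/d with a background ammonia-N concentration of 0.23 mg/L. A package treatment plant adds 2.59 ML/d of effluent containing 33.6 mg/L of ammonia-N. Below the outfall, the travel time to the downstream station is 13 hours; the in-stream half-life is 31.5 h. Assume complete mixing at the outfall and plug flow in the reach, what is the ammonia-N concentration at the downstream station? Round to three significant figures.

0.880 mg/L

Conservation of mass: C = (89.20·0.2300 + 2.590·33.60) / 91.79 = 107.5/91.79 = 1.172 mg/L.
Half-life 31.5 h → k = ln 2 / 31.5 = 0.02200 h⁻¹ = 0.5281 d⁻¹.
After decay, C = 1.172 × e^(−kt) = 1.172 × 0.7512 = 0.8801 mg/L.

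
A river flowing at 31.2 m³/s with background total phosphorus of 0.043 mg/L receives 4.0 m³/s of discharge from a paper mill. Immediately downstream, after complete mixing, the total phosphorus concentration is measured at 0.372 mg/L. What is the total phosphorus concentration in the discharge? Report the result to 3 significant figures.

Mass balance: 31.20·0.04300 + 4.000·Cₑ = 35.20·0.3720
→ Cₑ = (35.20·0.3720 − 31.20·0.04300) / 4.000 = 2.938 mg/L.

2.94 mg/L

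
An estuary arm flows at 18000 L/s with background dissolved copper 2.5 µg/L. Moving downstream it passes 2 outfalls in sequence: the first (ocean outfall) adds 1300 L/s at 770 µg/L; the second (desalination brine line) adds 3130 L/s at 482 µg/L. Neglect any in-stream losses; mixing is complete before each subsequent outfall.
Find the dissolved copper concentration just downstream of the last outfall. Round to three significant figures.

114 µg/L

After outfall 1: Q = 18000 + 1300 = 19300 L/s; C = (18000·2.500 + 1300·770.0)/19300 = 54.20 µg/L.
After outfall 2: Q = 19300 + 3130 = 22430 L/s; C = (19300·54.20 + 3130·482.0)/22430 = 113.9 µg/L.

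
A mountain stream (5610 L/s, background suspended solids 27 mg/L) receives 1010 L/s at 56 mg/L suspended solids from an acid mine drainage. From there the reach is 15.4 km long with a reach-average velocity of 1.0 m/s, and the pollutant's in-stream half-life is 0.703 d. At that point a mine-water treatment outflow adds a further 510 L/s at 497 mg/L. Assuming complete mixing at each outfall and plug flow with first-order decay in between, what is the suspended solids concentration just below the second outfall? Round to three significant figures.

Conservation of mass: C = (5610·27.00 + 1010·56.00) / 6620 = 208000/6620 = 31.42 mg/L; combined flow 6620 L/s.
Travel time t = 15.4·1000 / 1.0 = 15400 s = 4.278 h.
Half-life 0.703 d → k = ln 2 / 0.703 = 0.9860 d⁻¹.
Decay over the reach: 31.42·exp(−kt) = 31.42·0.8388 = 26.36 mg/L.
At the second outfall, C = (6620·26.36 + 510.0·497.0) / (6620 + 510.0) = 60.02 mg/L.

60.0 mg/L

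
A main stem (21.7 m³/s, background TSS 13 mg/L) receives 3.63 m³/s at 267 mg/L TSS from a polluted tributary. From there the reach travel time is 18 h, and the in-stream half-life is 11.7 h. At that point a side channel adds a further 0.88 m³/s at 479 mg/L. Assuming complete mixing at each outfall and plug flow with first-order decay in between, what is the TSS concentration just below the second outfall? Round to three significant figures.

32.5 mg/L

Conservation of mass: C = (21.70·13.00 + 3.630·267.0) / 25.33 = 1251/25.33 = 49.40 mg/L; combined flow 25.33 m³/s.
Half-life 11.7 h → k = ln 2 / 11.7 = 0.05924 h⁻¹ = 1.422 d⁻¹.
First-order decay: C = 49.40·exp(−k·t) = 49.40·0.3443 = 17.01 mg/L.
Second outfall: C = (25.33·17.01 + 0.8800·479.0)/26.21 = 32.52 mg/L.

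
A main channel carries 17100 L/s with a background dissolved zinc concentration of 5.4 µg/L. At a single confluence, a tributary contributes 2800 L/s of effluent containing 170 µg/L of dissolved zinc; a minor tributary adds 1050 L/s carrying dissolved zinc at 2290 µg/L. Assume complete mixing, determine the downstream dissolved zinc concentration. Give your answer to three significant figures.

142 µg/L

After mixing, C = (17100·5.400 + 2800·170.0 + 1050·2290) / 20950 = 2973000/20950 = 141.9 µg/L.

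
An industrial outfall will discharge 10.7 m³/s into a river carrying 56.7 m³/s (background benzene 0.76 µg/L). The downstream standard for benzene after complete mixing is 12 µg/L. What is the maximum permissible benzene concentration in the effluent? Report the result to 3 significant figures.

71.6 µg/L

At the limit, (Qr·Cr + Qe·Cₑ)/(Qr + Qe) = 12:
Cₑ = (67.40·12 − 56.70·0.7600) / 10.70 = 71.56 µg/L.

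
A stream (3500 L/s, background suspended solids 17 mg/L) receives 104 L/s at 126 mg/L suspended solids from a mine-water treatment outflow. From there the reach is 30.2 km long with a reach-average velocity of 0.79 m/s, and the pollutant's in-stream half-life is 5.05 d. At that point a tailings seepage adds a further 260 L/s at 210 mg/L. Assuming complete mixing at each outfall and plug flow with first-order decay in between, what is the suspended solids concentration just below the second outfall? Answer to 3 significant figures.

31.8 mg/L

After mixing, C = (3500·17.00 + 104.0·126.0) / 3604 = 72600/3604 = 20.15 mg/L; combined flow 3604 L/s.
Travel time t = 30.2·1000 / 0.79 = 38230 s = 10.62 h.
Half-life 5.05 d → k = ln 2 / 5.05 = 0.1373 d⁻¹.
Applying C = C₀e^(−kt): 20.15 × 0.9411 = 18.96 mg/L.
At the second outfall, C = (3604·18.96 + 260.0·210.0) / (3604 + 260.0) = 31.81 mg/L.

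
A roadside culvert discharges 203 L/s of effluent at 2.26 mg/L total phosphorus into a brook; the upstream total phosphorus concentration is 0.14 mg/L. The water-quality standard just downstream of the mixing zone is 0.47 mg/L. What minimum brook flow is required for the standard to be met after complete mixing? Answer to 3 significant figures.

Set C_mix = 0.47: (Q·0.1400 + 203.0·2.260) / (Q + 203.0) = 0.47
→ Q = 203.0·(2.260 − 0.47)/(0.47 − 0.1400) = 1101 L/s.

1100 L/s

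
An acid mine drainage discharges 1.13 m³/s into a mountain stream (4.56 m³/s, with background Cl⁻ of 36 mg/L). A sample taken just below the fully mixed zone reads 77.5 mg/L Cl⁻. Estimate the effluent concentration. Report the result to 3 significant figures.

Mass balance: 4.560·36.00 + 1.130·Cₑ = 5.690·77.50
→ Cₑ = (5.690·77.50 − 4.560·36.00) / 1.130 = 245.0 mg/L.

245 mg/L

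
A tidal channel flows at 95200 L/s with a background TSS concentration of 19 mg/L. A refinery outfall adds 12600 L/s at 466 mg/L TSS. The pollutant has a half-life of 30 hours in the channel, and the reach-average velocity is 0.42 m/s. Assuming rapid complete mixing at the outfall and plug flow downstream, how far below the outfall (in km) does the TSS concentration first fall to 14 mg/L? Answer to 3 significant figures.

106 km

Mass balance: C = (95200·19.00 + 12600·466.0) / 107800 = 7680000/107800 = 71.25 mg/L.
Half-life 30 h → k = ln 2 / 30 = 0.02310 h⁻¹ = 0.5545 d⁻¹.
Set 71.25·exp(−k·t) = 14 → t = ln(71.25/14)/k = 253500 s = 70.42 h.
Distance = v·t = 0.42·253500 = 106500 m = 106.5 km.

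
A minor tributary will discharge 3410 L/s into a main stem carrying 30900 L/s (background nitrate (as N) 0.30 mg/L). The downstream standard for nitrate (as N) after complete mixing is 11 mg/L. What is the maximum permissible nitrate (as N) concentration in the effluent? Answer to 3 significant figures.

108 mg/L

At the limit, (Qr·Cr + Qe·Cₑ)/(Qr + Qe) = 11:
Cₑ = (34310·11 − 30900·0.3000) / 3410 = 108.0 mg/L.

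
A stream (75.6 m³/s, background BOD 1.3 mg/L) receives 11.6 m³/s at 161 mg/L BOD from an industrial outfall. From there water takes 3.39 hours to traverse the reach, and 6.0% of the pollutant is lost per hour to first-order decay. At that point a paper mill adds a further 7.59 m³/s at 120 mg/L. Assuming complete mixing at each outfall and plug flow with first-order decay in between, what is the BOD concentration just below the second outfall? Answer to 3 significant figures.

Mass balance: C = (75.60·1.300 + 11.60·161.0) / 87.20 = 1966/87.20 = 22.54 mg/L; combined flow 87.20 m³/s.
6.0%/h lost → k = −ln(1 − 0.06) = 0.06188 h⁻¹.
First-order decay: C = 22.54·exp(−k·t) = 22.54·0.8108 = 18.28 mg/L.
Second outfall: C = (87.20·18.28 + 7.590·120.0)/94.79 = 26.42 mg/L.

26.4 mg/L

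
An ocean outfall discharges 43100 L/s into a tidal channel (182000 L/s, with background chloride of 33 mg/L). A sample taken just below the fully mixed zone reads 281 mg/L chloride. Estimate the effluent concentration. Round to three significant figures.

Mass balance: 182000·33.00 + 43100·Cₑ = 225100·281.0
→ Cₑ = (225100·281.0 − 182000·33.00) / 43100 = 1328 mg/L.

1330 mg/L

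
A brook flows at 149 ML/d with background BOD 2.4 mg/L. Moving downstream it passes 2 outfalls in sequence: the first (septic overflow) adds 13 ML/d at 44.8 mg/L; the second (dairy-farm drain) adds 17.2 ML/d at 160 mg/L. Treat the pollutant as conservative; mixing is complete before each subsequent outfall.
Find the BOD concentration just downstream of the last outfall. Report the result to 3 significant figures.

20.6 mg/L

Outfall 1: combined Q = 162.0 ML/d; C = (149.0·2.400 + 13.00·44.80)/162.0 = 5.802 mg/L.
Outfall 2: combined Q = 179.2 ML/d; C = (162.0·5.802 + 17.20·160.0)/179.2 = 20.60 mg/L.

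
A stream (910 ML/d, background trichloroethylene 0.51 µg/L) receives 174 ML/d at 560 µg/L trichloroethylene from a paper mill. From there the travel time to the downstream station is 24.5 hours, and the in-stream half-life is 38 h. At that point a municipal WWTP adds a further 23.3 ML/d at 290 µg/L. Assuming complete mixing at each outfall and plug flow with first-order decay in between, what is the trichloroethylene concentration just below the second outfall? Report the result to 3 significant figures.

Conservation of mass: C = (910.0·0.5100 + 174.0·560.0) / 1084 = 97900/1084 = 90.32 µg/L; combined flow 1084 ML/d.
Half-life 38 h → k = ln 2 / 38 = 0.01824 h⁻¹ = 0.4378 d⁻¹.
Decay over the reach: 90.32·exp(−kt) = 90.32·0.6396 = 57.77 µg/L.
Second outfall: C = (1084·57.77 + 23.30·290.0)/1107 = 62.65 µg/L.

62.7 µg/L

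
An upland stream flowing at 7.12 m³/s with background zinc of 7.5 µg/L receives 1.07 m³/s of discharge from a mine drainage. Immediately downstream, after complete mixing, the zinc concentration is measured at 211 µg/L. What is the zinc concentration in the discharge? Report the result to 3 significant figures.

Mass balance: 7.120·7.500 + 1.070·Cₑ = 8.190·211.0
→ Cₑ = (8.190·211.0 − 7.120·7.500) / 1.070 = 1565 µg/L.

1570 µg/L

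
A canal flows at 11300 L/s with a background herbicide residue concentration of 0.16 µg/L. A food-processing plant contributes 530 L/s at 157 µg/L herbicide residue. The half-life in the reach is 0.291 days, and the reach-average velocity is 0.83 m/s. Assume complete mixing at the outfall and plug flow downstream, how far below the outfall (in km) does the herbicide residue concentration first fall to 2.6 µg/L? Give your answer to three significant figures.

Mass balance: C = (11300·0.1600 + 530.0·157.0) / 11830 = 85020/11830 = 7.187 µg/L.
Half-life 0.291 d → k = ln 2 / 0.291 = 2.382 d⁻¹.
Set 7.187·exp(−k·t) = 2.6 → t = ln(7.187/2.6)/k = 36880 s = 10.24 h.
Distance = v·t = 0.83·36880 = 30610 m = 30.61 km.

30.6 km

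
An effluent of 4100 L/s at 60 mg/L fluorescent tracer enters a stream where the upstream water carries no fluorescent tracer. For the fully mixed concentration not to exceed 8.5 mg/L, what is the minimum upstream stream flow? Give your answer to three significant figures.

Set C_mix = 8.5: (Q·0 + 4100·60.00) / (Q + 4100) = 8.5
→ Q = 4100·(60.00 − 8.5)/(8.5 − 0) = 24840 L/s.

24800 L/s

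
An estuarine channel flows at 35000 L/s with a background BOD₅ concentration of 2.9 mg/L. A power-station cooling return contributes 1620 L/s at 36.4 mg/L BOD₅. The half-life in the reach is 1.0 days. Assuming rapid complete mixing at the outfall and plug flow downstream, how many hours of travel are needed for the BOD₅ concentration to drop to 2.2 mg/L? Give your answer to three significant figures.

Mass balance: C = (35000·2.900 + 1620·36.40) / 36620 = 160500/36620 = 4.382 mg/L.
Half-life 1.0 d → k = ln 2 / 1.0 = 0.6931 d⁻¹.
4.382·exp(−k·t) = 2.2 → t = ln(4.382/2.2)/k = 85890 s = 23.86 h.

23.9 h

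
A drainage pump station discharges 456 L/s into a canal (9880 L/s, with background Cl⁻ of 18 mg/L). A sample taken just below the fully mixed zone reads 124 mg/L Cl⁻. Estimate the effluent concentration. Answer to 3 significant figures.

Mass balance: 9880·18.00 + 456.0·Cₑ = 10340·124.0
→ Cₑ = (10340·124.0 − 9880·18.00) / 456.0 = 2421 mg/L.

2420 mg/L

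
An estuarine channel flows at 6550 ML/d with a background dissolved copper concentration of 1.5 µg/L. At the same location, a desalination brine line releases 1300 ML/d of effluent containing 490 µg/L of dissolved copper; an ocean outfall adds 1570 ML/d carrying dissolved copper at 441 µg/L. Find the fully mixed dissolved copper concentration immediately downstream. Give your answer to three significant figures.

Flow-weighted average: C = (6550·1.500 + 1300·490.0 + 1570·441.0) / 9420 = 1339000/9420 = 142.2 µg/L.

142 µg/L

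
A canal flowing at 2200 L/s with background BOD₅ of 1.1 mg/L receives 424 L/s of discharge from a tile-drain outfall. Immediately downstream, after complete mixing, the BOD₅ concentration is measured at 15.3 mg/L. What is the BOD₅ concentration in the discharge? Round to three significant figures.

89.0 mg/L

Mass balance: 2200·1.100 + 424.0·Cₑ = 2624·15.30
→ Cₑ = (2624·15.30 − 2200·1.100) / 424.0 = 88.98 mg/L.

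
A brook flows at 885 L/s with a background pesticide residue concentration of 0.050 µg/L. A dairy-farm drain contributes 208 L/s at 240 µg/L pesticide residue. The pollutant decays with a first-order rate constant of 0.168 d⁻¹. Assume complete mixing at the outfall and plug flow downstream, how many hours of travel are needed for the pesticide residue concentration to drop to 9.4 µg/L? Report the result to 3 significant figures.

Mixed concentration C = ΣQC/ΣQ = (885.0·0.05000 + 208.0·240.0) / 1093 = 49960/1093 = 45.71 µg/L.
45.71·exp(−k·t) = 9.4 → t = ln(45.71/9.4)/k = 813400 s = 226.0 h.

226 h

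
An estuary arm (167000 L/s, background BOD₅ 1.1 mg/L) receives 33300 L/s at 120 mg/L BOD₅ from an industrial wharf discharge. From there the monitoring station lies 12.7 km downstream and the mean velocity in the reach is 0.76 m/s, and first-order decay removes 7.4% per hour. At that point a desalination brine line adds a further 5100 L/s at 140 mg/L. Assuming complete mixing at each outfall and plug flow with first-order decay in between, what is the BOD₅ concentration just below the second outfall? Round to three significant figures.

17.7 mg/L

Conservation of mass: C = (167000·1.100 + 33300·120.0) / 200300 = 4180000/200300 = 20.87 mg/L; combined flow 200300 L/s.
Travel time t = 12.7·1000 / 0.76 = 16710 s = 4.642 h.
7.4%/h lost → k = −ln(1 − 0.074) = 0.07688 h⁻¹.
First-order decay: C = 20.87·exp(−k·t) = 20.87·0.6999 = 14.60 mg/L.
Second outfall: C = (200300·14.60 + 5100·140.0)/205400 = 17.72 mg/L.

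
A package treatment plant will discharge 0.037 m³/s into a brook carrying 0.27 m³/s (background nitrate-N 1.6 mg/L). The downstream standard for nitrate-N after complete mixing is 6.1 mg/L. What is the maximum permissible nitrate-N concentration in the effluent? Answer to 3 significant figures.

At the limit, (Qr·Cr + Qe·Cₑ)/(Qr + Qe) = 6.1:
Cₑ = (0.3070·6.1 − 0.2700·1.600) / 0.03700 = 38.94 mg/L.

38.9 mg/L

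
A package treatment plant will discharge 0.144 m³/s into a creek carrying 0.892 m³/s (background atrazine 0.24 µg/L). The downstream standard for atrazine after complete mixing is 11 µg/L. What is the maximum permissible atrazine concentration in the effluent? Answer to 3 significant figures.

77.7 µg/L

At the limit, (Qr·Cr + Qe·Cₑ)/(Qr + Qe) = 11:
Cₑ = (1.036·11 − 0.8920·0.2400) / 0.1440 = 77.65 µg/L.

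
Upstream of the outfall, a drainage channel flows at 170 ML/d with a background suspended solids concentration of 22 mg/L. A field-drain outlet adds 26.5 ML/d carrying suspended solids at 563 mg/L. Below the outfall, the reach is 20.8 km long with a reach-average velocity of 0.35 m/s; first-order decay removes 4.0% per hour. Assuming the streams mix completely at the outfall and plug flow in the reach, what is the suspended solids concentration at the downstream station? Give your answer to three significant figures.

48.4 mg/L

After mixing, C = (170.0·22.00 + 26.50·563.0) / 196.5 = 18660/196.5 = 94.96 mg/L.
Travel time t = 20.8·1000 / 0.35 = 59430 s = 16.51 h.
4.0%/h lost → k = −ln(1 − 0.04) = 0.04082 h⁻¹.
Decay over the reach: 94.96·exp(−kt) = 94.96·0.5097 = 48.40 mg/L.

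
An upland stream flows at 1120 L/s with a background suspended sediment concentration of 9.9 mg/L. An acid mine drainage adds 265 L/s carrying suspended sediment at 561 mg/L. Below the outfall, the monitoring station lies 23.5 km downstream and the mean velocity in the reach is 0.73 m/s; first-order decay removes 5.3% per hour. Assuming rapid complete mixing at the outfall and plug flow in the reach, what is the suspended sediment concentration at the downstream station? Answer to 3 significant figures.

Mass balance: C = (1120·9.900 + 265.0·561.0) / 1385 = 159800/1385 = 115.3 mg/L.
Travel time t = 23.5·1000 / 0.73 = 32190 s = 8.942 h.
5.3%/h lost → k = −ln(1 − 0.053) = 0.05446 h⁻¹.
Decay over the reach: 115.3·exp(−kt) = 115.3·0.6145 = 70.88 mg/L.

70.9 mg/L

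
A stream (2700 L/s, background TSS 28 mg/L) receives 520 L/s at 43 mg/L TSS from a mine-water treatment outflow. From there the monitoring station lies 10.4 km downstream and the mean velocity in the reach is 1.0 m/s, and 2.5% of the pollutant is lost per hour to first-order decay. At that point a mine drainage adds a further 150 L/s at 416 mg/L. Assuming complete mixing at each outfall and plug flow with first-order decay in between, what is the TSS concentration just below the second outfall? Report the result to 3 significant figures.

45.5 mg/L

Mixed concentration C = ΣQC/ΣQ = (2700·28.00 + 520.0·43.00) / 3220 = 97960/3220 = 30.42 mg/L; combined flow 3220 L/s.
Travel time t = 10.4·1000 / 1.0 = 10400 s = 2.889 h.
2.5%/h lost → k = −ln(1 − 0.025) = 0.02532 h⁻¹.
First-order decay: C = 30.42·exp(−k·t) = 30.42·0.9295 = 28.28 mg/L.
At the second outfall, C = (3220·28.28 + 150.0·416.0) / (3220 + 150.0) = 45.53 mg/L.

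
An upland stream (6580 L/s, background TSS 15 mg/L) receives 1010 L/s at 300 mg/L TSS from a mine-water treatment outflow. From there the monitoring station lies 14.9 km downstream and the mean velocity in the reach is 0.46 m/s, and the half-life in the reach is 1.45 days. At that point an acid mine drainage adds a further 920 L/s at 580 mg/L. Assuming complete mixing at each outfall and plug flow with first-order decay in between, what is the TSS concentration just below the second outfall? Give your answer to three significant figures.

102 mg/L

Mass balance: C = (6580·15.00 + 1010·300.0) / 7590 = 401700/7590 = 52.92 mg/L; combined flow 7590 L/s.
Travel time t = 14.9·1000 / 0.46 = 32390 s = 8.998 h.
Half-life 1.45 d → k = ln 2 / 1.45 = 0.4780 d⁻¹.
First-order decay: C = 52.92·exp(−k·t) = 52.92·0.8359 = 44.24 mg/L.
Second outfall: C = (7590·44.24 + 920.0·580.0)/8510 = 102.2 mg/L.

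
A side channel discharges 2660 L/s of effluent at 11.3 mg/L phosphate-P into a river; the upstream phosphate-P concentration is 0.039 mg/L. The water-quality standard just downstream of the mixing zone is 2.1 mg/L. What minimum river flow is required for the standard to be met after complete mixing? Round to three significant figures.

Set C_mix = 2.1: (Q·0.03900 + 2660·11.30) / (Q + 2660) = 2.1
→ Q = 2660·(11.30 − 2.1)/(2.1 − 0.03900) = 11870 L/s.

11900 L/s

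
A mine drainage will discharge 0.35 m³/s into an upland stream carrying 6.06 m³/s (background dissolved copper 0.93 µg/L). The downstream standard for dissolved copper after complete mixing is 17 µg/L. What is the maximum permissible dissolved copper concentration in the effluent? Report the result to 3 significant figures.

At the limit, (Qr·Cr + Qe·Cₑ)/(Qr + Qe) = 17:
Cₑ = (6.410·17 − 6.060·0.9300) / 0.3500 = 295.2 µg/L.

295 µg/L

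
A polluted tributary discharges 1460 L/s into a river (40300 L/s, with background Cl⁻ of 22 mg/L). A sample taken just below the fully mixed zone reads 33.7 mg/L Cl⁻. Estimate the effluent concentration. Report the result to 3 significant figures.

Mass balance: 40300·22.00 + 1460·Cₑ = 41760·33.70
→ Cₑ = (41760·33.70 − 40300·22.00) / 1460 = 356.7 mg/L.

357 mg/L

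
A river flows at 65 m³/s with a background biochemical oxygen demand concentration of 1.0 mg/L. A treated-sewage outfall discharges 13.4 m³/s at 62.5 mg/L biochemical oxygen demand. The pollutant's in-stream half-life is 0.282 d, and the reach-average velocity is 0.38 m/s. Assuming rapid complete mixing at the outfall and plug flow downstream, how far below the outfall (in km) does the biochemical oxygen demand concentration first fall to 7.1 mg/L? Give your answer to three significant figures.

Mixed concentration C = ΣQC/ΣQ = (65.00·1.000 + 13.40·62.50) / 78.40 = 902.5/78.40 = 11.51 mg/L.
Half-life 0.282 d → k = ln 2 / 0.282 = 2.458 d⁻¹.
Set 11.51·exp(−k·t) = 7.1 → t = ln(11.51/7.1)/k = 16990 s = 4.719 h.
Distance = v·t = 0.38·16990 = 6455 m = 6.455 km.

6.45 km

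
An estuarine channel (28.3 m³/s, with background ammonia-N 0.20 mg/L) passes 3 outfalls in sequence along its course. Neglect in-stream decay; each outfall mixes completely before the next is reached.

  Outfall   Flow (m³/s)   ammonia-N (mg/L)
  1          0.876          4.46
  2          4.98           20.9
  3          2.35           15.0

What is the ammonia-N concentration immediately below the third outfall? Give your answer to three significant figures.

4.08 mg/L

Below outfall 1: Q → 29.18 m³/s, C = (28.30·0.2000 + 0.8760·4.460)/29.18 = 0.3279 mg/L.
Below outfall 2: Q → 34.16 m³/s, C = (29.18·0.3279 + 4.980·20.90)/34.16 = 3.327 mg/L.
Below outfall 3: Q → 36.51 m³/s, C = (34.16·3.327 + 2.350·15.00)/36.51 = 4.079 mg/L.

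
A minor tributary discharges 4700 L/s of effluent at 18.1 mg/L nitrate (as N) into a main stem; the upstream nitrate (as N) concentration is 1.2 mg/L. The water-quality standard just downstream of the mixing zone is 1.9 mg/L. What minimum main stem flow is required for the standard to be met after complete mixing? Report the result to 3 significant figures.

109000 L/s

Set C_mix = 1.9: (Q·1.200 + 4700·18.10) / (Q + 4700) = 1.9
→ Q = 4700·(18.10 − 1.9)/(1.9 − 1.200) = 108800 L/s.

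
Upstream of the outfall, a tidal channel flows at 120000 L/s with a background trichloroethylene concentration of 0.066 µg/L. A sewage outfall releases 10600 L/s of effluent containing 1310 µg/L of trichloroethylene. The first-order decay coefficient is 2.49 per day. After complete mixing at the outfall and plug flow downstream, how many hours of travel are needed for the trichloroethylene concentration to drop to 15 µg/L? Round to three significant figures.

18.9 h

Conservation of mass: C = (120000·0.06600 + 10600·1310) / 130600 = 13890000/130600 = 106.4 µg/L.
106.4·exp(−k·t) = 15 → t = ln(106.4/15)/k = 67980 s = 18.88 h.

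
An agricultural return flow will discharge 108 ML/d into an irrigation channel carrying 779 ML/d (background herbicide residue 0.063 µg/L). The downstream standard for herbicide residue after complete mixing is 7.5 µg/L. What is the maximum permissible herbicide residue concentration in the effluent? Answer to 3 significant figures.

61.1 µg/L

At the limit, (Qr·Cr + Qe·Cₑ)/(Qr + Qe) = 7.5:
Cₑ = (887.0·7.5 − 779.0·0.06300) / 108.0 = 61.14 µg/L.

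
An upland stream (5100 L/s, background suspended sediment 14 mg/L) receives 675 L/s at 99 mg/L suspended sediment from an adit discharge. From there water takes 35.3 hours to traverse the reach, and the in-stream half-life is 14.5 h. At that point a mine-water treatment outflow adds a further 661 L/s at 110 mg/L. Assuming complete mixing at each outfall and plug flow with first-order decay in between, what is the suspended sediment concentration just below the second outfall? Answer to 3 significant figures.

15.3 mg/L

After mixing, C = (5100·14.00 + 675.0·99.00) / 5775 = 138200/5775 = 23.94 mg/L; combined flow 5775 L/s.
Half-life 14.5 h → k = ln 2 / 14.5 = 0.04780 h⁻¹ = 1.147 d⁻¹.
Applying C = C₀e^(−kt): 23.94 × 0.1850 = 4.428 mg/L.
At the second outfall, C = (5775·4.428 + 661.0·110.0) / (5775 + 661.0) = 15.27 mg/L.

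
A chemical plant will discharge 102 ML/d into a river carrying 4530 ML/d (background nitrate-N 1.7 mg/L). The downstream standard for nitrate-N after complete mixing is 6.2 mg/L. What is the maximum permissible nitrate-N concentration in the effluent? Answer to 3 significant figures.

206 mg/L

At the limit, (Qr·Cr + Qe·Cₑ)/(Qr + Qe) = 6.2:
Cₑ = (4632·6.2 − 4530·1.700) / 102.0 = 206.1 mg/L.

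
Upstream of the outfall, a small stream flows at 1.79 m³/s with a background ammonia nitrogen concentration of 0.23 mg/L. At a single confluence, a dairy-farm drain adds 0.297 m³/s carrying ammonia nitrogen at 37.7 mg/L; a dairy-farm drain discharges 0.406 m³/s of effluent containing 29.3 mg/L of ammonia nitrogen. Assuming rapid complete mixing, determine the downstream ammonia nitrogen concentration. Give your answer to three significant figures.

Flow-weighted average: C = (1.790·0.2300 + 0.2970·37.70 + 0.4060·29.30) / 2.493 = 23.50/2.493 = 9.428 mg/L.

9.43 mg/L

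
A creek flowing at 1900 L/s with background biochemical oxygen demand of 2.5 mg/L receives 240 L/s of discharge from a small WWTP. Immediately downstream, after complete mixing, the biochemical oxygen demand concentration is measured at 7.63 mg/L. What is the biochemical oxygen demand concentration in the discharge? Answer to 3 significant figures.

Mass balance: 1900·2.500 + 240.0·Cₑ = 2140·7.630
→ Cₑ = (2140·7.630 − 1900·2.500) / 240.0 = 48.24 mg/L.

48.2 mg/L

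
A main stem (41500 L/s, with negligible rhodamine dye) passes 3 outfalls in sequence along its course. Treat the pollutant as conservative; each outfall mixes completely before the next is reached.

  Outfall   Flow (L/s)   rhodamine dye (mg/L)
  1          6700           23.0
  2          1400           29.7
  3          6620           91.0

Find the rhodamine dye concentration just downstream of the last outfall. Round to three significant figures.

14.2 mg/L

Outfall 1: combined Q = 48200 L/s; C = (41500·0 + 6700·23.00)/48200 = 3.197 mg/L.
Outfall 2: combined Q = 49600 L/s; C = (48200·3.197 + 1400·29.70)/49600 = 3.945 mg/L.
Outfall 3: combined Q = 56220 L/s; C = (49600·3.945 + 6620·91.00)/56220 = 14.20 mg/L.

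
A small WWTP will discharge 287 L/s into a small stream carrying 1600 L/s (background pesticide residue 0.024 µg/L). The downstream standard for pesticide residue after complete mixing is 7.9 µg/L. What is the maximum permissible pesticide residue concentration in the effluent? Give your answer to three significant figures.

At the limit, (Qr·Cr + Qe·Cₑ)/(Qr + Qe) = 7.9:
Cₑ = (1887·7.9 − 1600·0.02400) / 287.0 = 51.81 µg/L.

51.8 µg/L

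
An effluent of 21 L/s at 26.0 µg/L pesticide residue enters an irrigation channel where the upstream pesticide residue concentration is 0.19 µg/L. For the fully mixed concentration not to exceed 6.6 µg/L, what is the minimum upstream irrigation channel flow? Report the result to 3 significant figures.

63.6 L/s

Set C_mix = 6.6: (Q·0.1900 + 21.00·26.00) / (Q + 21.00) = 6.6
→ Q = 21.00·(26.00 − 6.6)/(6.6 − 0.1900) = 63.56 L/s.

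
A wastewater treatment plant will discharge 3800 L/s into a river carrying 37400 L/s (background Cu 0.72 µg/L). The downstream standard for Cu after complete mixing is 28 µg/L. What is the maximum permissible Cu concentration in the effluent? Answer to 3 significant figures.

296 µg/L

At the limit, (Qr·Cr + Qe·Cₑ)/(Qr + Qe) = 28:
Cₑ = (41200·28 − 37400·0.7200) / 3800 = 296.5 µg/L.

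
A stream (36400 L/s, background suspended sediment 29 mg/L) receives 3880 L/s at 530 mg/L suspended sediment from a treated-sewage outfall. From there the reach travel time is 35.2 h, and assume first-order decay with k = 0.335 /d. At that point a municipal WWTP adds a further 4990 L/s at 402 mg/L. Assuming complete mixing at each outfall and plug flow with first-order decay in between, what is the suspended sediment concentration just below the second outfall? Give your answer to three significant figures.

86.4 mg/L

Flow-weighted average: C = (36400·29.00 + 3880·530.0) / 40280 = 3112000/40280 = 77.26 mg/L; combined flow 40280 L/s.
Applying C = C₀e^(−kt): 77.26 × 0.6118 = 47.27 mg/L.
At the second outfall, C = (40280·47.27 + 4990·402.0) / (40280 + 4990) = 86.37 mg/L.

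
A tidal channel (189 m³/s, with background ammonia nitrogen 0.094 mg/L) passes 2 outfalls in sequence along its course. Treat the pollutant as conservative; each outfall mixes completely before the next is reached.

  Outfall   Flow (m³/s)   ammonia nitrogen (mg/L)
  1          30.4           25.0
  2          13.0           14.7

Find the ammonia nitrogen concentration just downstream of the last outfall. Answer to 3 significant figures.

After outfall 1: Q = 189.0 + 30.40 = 219.4 m³/s; C = (189.0·0.09400 + 30.40·25.00)/219.4 = 3.545 mg/L.
After outfall 2: Q = 219.4 + 13.00 = 232.4 m³/s; C = (219.4·3.545 + 13.00·14.70)/232.4 = 4.169 mg/L.

4.17 mg/L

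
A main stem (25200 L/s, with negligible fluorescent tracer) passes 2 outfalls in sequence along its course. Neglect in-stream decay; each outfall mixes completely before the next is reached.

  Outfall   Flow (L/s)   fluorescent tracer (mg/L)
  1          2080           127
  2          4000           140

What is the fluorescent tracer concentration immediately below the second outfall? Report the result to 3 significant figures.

Below outfall 1: Q → 27280 L/s, C = (25200·0 + 2080·127.0)/27280 = 9.683 mg/L.
Below outfall 2: Q → 31280 L/s, C = (27280·9.683 + 4000·140.0)/31280 = 26.35 mg/L.

26.3 mg/L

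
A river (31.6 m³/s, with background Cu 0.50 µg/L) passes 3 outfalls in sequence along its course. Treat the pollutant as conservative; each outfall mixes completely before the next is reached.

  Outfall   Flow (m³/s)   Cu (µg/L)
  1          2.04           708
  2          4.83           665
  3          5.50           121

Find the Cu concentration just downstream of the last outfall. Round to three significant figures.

Below outfall 1: Q → 33.64 m³/s, C = (31.60·0.5000 + 2.040·708.0)/33.64 = 43.40 µg/L.
Below outfall 2: Q → 38.47 m³/s, C = (33.64·43.40 + 4.830·665.0)/38.47 = 121.4 µg/L.
Below outfall 3: Q → 43.97 m³/s, C = (38.47·121.4 + 5.500·121.0)/43.97 = 121.4 µg/L.

121 µg/L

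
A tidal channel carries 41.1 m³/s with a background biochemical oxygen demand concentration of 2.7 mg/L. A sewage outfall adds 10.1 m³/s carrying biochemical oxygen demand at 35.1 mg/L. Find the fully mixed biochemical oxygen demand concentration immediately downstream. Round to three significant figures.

Mixed concentration C = ΣQC/ΣQ = (41.10·2.700 + 10.10·35.10) / 51.20 = 465.5/51.20 = 9.091 mg/L.

9.09 mg/L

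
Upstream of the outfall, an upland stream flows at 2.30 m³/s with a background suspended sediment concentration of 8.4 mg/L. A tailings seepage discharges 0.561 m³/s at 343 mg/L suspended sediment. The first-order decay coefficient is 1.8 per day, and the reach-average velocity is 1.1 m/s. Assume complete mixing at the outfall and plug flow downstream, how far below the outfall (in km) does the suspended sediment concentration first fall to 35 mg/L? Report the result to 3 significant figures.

Flow-weighted average: C = (2.300·8.400 + 0.5610·343.0) / 2.861 = 211.7/2.861 = 74.01 mg/L.
Set 74.01·exp(−k·t) = 35 → t = ln(74.01/35)/k = 35940 s = 9.985 h.
Distance = v·t = 1.1·35940 = 39540 m = 39.54 km.

39.5 km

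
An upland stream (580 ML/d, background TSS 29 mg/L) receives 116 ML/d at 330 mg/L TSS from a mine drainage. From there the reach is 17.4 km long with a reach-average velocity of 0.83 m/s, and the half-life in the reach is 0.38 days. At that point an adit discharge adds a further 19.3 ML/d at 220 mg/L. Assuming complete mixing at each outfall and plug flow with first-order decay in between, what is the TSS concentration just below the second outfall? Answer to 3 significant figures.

After mixing, C = (580.0·29.00 + 116.0·330.0) / 696.0 = 55100/696.0 = 79.17 mg/L; combined flow 696.0 ML/d.
Travel time t = 17.4·1000 / 0.83 = 20960 s = 5.823 h.
Half-life 0.38 d → k = ln 2 / 0.38 = 1.824 d⁻¹.
After decay, C = 79.17 × e^(−kt) = 79.17 × 0.6424 = 50.85 mg/L.
At the second outfall, C = (696.0·50.85 + 19.30·220.0) / (696.0 + 19.30) = 55.42 mg/L.

55.4 mg/L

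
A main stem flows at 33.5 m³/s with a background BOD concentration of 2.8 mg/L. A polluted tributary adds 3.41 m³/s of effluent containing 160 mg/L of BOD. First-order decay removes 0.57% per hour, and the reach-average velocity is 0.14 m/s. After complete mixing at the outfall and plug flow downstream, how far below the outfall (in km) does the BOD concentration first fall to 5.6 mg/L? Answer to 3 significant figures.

99.6 km

After mixing, C = (33.50·2.800 + 3.410·160.0) / 36.91 = 639.4/36.91 = 17.32 mg/L.
0.57%/h lost → k = −ln(1 − 0.0057) = 0.005716 h⁻¹.
Set 17.32·exp(−k·t) = 5.6 → t = ln(17.32/5.6)/k = 711200 s = 197.6 h.
Distance = v·t = 0.14·711200 = 99570 m = 99.57 km.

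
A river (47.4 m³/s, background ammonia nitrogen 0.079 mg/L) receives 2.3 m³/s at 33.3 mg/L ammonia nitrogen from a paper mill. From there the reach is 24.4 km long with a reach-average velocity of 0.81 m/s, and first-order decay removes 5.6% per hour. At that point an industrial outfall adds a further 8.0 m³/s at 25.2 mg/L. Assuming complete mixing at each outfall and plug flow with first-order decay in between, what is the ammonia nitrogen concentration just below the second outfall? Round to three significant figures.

4.35 mg/L

Flow-weighted average: C = (47.40·0.07900 + 2.300·33.30) / 49.70 = 80.33/49.70 = 1.616 mg/L; combined flow 49.70 m³/s.
Travel time t = 24.4·1000 / 0.81 = 30120 s = 8.368 h.
5.6%/h lost → k = −ln(1 − 0.056) = 0.05763 h⁻¹.
First-order decay: C = 1.616·exp(−k·t) = 1.616·0.6174 = 0.9980 mg/L.
Second outfall: C = (49.70·0.9980 + 8.000·25.20)/57.70 = 4.354 mg/L.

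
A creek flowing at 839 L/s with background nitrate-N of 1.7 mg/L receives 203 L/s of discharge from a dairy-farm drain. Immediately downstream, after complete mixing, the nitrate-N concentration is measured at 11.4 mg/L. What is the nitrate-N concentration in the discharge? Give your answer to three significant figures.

51.5 mg/L

Mass balance: 839.0·1.700 + 203.0·Cₑ = 1042·11.40
→ Cₑ = (1042·11.40 − 839.0·1.700) / 203.0 = 51.49 mg/L.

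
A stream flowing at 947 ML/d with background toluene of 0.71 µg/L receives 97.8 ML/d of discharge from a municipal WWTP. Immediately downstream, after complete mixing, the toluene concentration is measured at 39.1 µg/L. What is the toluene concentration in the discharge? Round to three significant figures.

411 µg/L

Mass balance: 947.0·0.7100 + 97.80·Cₑ = 1045·39.10
→ Cₑ = (1045·39.10 − 947.0·0.7100) / 97.80 = 410.8 µg/L.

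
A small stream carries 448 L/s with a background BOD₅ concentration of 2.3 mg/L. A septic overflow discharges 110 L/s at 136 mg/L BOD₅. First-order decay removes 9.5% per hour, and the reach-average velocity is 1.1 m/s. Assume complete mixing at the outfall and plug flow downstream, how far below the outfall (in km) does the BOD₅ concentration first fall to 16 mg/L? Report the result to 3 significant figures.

Mass balance: C = (448.0·2.300 + 110.0·136.0) / 558.0 = 15990/558.0 = 28.66 mg/L.
9.5%/h lost → k = −ln(1 − 0.095) = 0.09982 h⁻¹.
Set 28.66·exp(−k·t) = 16 → t = ln(28.66/16)/k = 21020 s = 5.838 h.
Distance = v·t = 1.1·21020 = 23120 m = 23.12 km.

23.1 km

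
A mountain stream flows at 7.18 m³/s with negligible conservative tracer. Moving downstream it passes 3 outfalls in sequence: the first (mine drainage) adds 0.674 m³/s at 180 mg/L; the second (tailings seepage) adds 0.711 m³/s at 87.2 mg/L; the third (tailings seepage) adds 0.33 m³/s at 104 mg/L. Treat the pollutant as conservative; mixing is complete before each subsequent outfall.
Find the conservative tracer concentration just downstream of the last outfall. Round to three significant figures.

24.5 mg/L

Below outfall 1: Q → 7.854 m³/s, C = (7.180·0 + 0.6740·180.0)/7.854 = 15.45 mg/L.
Below outfall 2: Q → 8.565 m³/s, C = (7.854·15.45 + 0.7110·87.20)/8.565 = 21.40 mg/L.
Below outfall 3: Q → 8.895 m³/s, C = (8.565·21.40 + 0.3300·104.0)/8.895 = 24.47 mg/L.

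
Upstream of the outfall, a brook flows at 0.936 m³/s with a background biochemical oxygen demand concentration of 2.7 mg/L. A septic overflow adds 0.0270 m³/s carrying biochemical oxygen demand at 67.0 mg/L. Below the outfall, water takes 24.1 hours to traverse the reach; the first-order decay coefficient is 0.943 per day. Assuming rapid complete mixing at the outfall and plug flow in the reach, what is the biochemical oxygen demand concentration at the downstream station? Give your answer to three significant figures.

1.75 mg/L

Flow-weighted average: C = (0.9360·2.700 + 0.02700·67.00) / 0.9630 = 4.336/0.9630 = 4.503 mg/L.
Applying C = C₀e^(−kt): 4.503 × 0.3879 = 1.747 mg/L.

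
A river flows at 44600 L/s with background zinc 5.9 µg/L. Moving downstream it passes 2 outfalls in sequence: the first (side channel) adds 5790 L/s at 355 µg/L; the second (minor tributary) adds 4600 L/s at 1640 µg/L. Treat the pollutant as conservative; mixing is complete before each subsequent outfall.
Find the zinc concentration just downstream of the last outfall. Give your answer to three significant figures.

After outfall 1: Q = 44600 + 5790 = 50390 L/s; C = (44600·5.900 + 5790·355.0)/50390 = 46.01 µg/L.
After outfall 2: Q = 50390 + 4600 = 54990 L/s; C = (50390·46.01 + 4600·1640)/54990 = 179.4 µg/L.

179 µg/L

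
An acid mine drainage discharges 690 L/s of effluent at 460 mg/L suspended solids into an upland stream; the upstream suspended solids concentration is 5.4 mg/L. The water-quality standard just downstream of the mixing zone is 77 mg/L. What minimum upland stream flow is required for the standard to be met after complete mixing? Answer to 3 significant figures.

3690 L/s

Set C_mix = 77: (Q·5.400 + 690.0·460.0) / (Q + 690.0) = 77
→ Q = 690.0·(460.0 − 77)/(77 − 5.400) = 3691 L/s.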